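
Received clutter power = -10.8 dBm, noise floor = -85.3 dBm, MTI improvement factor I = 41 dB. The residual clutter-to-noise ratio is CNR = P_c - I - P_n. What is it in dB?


CNR = -10.8 - 41 - (-85.3) = 33.5 dB

33.5 dB


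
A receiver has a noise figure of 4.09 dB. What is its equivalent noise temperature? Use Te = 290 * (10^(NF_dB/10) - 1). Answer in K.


NF_lin = 10^(4.09/10) = 2.564484
Te = 290 * (2.564484 - 1) = 453.7 K

453.7 K


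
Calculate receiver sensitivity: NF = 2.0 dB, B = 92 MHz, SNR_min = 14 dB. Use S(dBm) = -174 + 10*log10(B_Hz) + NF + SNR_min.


10*log10(92000000.0) = 79.64
S = -174 + 79.64 + 2.0 + 14 = -78.4 dBm

-78.4 dBm


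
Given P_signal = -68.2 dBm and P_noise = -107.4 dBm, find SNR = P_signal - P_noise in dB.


SNR = -68.2 - (-107.4) = 39.2 dB

39.2 dB


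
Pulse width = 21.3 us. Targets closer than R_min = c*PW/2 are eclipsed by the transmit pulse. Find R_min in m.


R_min = 3e8 * 21.3e-6 / 2 = 3195.0 m

3195.0 m


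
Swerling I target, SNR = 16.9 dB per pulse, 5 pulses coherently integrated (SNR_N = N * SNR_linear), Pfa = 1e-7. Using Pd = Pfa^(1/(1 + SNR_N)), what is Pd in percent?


SNR_lin = 10^(16.9/10) = 48.97788
SNR_N = 5 * 48.97788 = 244.8894
1/(1 + SNR_N) = 1/245.8894 = 0.0040669
Pd = (1e-7)^0.0040669 = 0.93655
Pd = 93.7%

93.7%


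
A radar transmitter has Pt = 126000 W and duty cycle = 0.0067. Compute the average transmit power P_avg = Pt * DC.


P_avg = 126000 * 0.0067 = 844.2 W

844.2 W


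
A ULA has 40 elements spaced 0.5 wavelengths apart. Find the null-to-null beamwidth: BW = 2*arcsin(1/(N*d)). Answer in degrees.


1/(N*d) = 1/(40*0.5) = 0.05
BW = 2*arcsin(0.05) = 5.7 degrees

5.7 degrees


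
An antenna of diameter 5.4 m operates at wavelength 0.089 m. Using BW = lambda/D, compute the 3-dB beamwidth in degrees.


BW_rad = 0.089 / 5.4 = 0.016481
BW_deg = 0.94 degrees

0.94 degrees


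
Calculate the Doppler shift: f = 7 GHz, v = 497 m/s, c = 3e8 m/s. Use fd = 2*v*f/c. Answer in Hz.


fd = 2 * 497 * 7000000000.0 / 3e8 = 23193.3 Hz

23193.3 Hz


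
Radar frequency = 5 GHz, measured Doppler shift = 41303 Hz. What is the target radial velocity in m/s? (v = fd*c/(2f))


v = 41303 * 3e8 / (2 * 5000000000.0) = 1239.1 m/s

1239.1 m/s


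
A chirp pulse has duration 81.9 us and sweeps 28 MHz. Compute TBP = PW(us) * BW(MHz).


TBP = 81.9 * 28 = 2293.2

2293.2


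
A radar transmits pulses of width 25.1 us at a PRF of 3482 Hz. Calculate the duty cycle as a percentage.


DC = 25.1e-6 * 3482 * 100 = 8.74%

8.74%


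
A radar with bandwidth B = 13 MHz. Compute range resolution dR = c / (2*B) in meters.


dR = 3e8 / (2 * 13000000.0) = 11.54 m

11.54 m


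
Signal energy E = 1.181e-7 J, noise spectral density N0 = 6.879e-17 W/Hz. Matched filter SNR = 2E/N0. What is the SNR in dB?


SNR_lin = 2 * 1.181e-7 / 6.879e-17 = 3.434e9
SNR_dB = 10*log10(3.434e9) = 95.4 dB

95.4 dB


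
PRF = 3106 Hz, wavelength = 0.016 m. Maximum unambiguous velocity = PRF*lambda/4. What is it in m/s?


V_ua = 3106 * 0.016 / 4 = 12.4 m/s

12.4 m/s


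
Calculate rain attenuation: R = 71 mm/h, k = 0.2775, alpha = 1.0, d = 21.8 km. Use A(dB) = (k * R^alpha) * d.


gamma = 0.2775 * 71^1.0 = 19.7025 dB/km
A = 19.7025 * 21.8 = 429.51 dB

429.51 dB


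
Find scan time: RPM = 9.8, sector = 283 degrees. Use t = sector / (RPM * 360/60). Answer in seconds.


t = 283 / (9.8 * 360) * 60 = 4.81 s

4.81 s


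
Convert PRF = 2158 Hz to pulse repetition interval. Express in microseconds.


PRI = 1/2158 = 0.000463392 s = 463.4 us

463.4 us


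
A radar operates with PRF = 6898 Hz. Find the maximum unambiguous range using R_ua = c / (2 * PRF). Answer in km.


R_ua = 3e8 / (2 * 6898) = 21745.4 m = 21.7 km

21.7 km


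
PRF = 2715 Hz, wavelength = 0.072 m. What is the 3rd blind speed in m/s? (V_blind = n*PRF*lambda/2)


V_blind = 3 * 2715 * 0.072 / 2 = 293.2 m/s

293.2 m/s


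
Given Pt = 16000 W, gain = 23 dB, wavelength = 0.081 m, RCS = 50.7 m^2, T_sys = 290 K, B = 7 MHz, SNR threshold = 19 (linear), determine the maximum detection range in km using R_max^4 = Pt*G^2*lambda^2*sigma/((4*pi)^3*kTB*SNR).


G_lin = 10^(23/10) = 199.526231
R^4 = 16000 * 199.526231^2 * 0.081^2 * 50.7 / ((4*pi)^3 * 1.38e-23 * 290 * 7000000.0 * 19)
R^4 = 2.00604e17 m^4
R_max = (2.00604e17)^(1/4) = 21163.4 m = 21.2 km

21.2 km


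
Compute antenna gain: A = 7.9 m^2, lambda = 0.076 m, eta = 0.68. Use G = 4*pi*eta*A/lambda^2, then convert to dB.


G_linear = 4*pi*0.68*7.9/0.076^2 = 11687.42
G_dB = 10*log10(11687.42) = 40.7 dB

40.7 dB


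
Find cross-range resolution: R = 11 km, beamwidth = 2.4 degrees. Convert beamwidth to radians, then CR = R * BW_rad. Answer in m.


BW_rad = 0.041887902
CR = 11000 * 0.041887902 = 460.8 m

460.8 m


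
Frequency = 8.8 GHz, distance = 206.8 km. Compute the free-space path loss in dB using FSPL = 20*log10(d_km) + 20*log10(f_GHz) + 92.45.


20*log10(206.8) = 46.31
20*log10(8.8) = 18.89
FSPL = 157.7 dB

157.7 dB


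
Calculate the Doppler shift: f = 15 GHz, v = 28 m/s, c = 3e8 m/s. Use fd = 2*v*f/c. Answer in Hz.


fd = 2 * 28 * 15000000000.0 / 3e8 = 2800.0 Hz

2800.0 Hz


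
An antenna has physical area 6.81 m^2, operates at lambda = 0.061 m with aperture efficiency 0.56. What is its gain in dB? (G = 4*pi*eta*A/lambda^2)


G_linear = 4*pi*0.56*6.81/0.061^2 = 12879.09
G_dB = 10*log10(12879.09) = 41.1 dB

41.1 dB


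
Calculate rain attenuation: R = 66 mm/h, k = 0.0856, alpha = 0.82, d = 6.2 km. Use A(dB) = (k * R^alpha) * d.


gamma = 0.0856 * 66^0.82 = 2.657662 dB/km
A = 2.657662 * 6.2 = 16.48 dB

16.48 dB


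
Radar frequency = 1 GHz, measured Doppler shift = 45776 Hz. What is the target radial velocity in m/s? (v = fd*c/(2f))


v = 45776 * 3e8 / (2 * 1000000000.0) = 6866.4 m/s

6866.4 m/s


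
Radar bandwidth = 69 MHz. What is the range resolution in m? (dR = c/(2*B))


dR = 3e8 / (2 * 69000000.0) = 2.17 m

2.17 m


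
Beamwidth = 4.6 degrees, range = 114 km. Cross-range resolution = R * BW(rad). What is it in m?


BW_rad = 0.080285146
CR = 114000 * 0.080285146 = 9152.5 m

9152.5 m


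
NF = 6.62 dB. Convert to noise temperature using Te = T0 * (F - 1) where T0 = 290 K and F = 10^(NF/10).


NF_lin = 10^(6.62/10) = 4.59198
Te = 290 * (4.59198 - 1) = 1041.7 K

1041.7 K


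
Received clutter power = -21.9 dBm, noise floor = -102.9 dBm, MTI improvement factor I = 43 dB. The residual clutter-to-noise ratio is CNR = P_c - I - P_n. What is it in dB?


CNR = -21.9 - 43 - (-102.9) = 38.0 dB

38.0 dB


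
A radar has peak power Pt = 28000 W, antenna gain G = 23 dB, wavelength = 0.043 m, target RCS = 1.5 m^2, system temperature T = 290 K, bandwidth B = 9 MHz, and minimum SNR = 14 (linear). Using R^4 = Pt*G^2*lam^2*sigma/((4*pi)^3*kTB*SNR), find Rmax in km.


G_lin = 10^(23/10) = 199.526231
R^4 = 28000 * 199.526231^2 * 0.043^2 * 1.5 / ((4*pi)^3 * 1.38e-23 * 290 * 9000000.0 * 14)
R^4 = 3.08965e15 m^4
R_max = (3.08965e15)^(1/4) = 7455.5 m = 7.5 km

7.5 km


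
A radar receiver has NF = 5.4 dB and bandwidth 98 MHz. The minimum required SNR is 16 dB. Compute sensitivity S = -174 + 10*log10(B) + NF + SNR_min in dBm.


10*log10(98000000.0) = 79.91
S = -174 + 79.91 + 5.4 + 16 = -72.7 dBm

-72.7 dBm


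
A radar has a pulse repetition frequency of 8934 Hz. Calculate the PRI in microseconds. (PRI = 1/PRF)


PRI = 1/8934 = 0.0001119319 s = 111.9 us

111.9 us


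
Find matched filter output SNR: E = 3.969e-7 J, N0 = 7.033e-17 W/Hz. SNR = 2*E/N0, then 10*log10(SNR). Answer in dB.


SNR_lin = 2 * 3.969e-7 / 7.033e-17 = 1.129e10
SNR_dB = 10*log10(1.129e10) = 100.5 dB

100.5 dB


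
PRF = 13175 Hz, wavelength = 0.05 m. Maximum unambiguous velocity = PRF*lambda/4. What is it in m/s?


V_ua = 13175 * 0.05 / 4 = 164.7 m/s

164.7 m/s


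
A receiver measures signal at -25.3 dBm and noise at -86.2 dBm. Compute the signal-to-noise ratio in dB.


SNR = -25.3 - (-86.2) = 60.9 dB

60.9 dB


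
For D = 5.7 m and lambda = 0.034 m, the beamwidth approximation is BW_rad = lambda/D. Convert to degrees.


BW_rad = 0.034 / 5.7 = 0.005965
BW_deg = 0.34 degrees

0.34 degrees


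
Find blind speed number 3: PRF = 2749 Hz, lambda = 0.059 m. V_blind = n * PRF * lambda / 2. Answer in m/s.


V_blind = 3 * 2749 * 0.059 / 2 = 243.3 m/s

243.3 m/s


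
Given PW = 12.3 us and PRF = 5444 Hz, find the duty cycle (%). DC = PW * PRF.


DC = 12.3e-6 * 5444 * 100 = 6.7%

6.7%


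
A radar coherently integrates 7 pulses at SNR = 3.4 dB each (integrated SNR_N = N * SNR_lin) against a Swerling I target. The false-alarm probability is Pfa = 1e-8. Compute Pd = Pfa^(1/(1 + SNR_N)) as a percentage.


SNR_lin = 10^(3.4/10) = 2.18776
SNR_N = 7 * 2.18776 = 15.31432
1/(1 + SNR_N) = 1/16.31432 = 0.0612958
Pd = (1e-8)^0.0612958 = 0.32332
Pd = 32.3%

32.3%


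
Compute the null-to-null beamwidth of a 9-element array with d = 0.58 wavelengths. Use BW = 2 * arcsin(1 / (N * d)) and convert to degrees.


1/(N*d) = 1/(9*0.58) = 0.191571
BW = 2*arcsin(0.191571) = 22.1 degrees

22.1 degrees


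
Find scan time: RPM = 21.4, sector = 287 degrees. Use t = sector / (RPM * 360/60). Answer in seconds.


t = 287 / (21.4 * 360) * 60 = 2.24 s

2.24 s


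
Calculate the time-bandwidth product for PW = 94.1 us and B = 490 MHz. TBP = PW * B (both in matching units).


TBP = 94.1 * 490 = 46109.0

46109.0


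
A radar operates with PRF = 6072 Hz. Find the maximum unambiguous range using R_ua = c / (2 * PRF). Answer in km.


R_ua = 3e8 / (2 * 6072) = 24703.6 m = 24.7 km

24.7 km


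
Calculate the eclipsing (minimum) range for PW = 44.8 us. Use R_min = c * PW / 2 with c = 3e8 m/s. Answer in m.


R_min = 3e8 * 44.8e-6 / 2 = 6720.0 m

6720.0 m


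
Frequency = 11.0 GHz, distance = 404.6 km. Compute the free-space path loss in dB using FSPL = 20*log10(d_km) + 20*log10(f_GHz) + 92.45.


20*log10(404.6) = 52.14
20*log10(11.0) = 20.83
FSPL = 165.4 dB

165.4 dB


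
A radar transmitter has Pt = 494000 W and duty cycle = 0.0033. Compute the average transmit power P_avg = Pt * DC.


P_avg = 494000 * 0.0033 = 1630.2 W

1630.2 W


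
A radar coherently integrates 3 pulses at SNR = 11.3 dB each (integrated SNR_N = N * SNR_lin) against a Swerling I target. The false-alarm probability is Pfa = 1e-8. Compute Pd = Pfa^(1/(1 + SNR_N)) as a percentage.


SNR_lin = 10^(11.3/10) = 13.48963
SNR_N = 3 * 13.48963 = 40.46889
1/(1 + SNR_N) = 1/41.46889 = 0.0241145
Pd = (1e-8)^0.0241145 = 0.64133
Pd = 64.1%

64.1%


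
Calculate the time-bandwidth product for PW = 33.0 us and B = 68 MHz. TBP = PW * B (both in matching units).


TBP = 33.0 * 68 = 2244.0

2244.0


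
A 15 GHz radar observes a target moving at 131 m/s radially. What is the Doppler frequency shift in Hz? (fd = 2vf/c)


fd = 2 * 131 * 15000000000.0 / 3e8 = 13100.0 Hz

13100.0 Hz


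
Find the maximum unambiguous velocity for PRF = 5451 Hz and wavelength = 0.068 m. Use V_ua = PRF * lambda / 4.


V_ua = 5451 * 0.068 / 4 = 92.7 m/s

92.7 m/s


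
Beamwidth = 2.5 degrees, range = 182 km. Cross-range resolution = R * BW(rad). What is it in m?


BW_rad = 0.043633231
CR = 182000 * 0.043633231 = 7941.2 m

7941.2 m


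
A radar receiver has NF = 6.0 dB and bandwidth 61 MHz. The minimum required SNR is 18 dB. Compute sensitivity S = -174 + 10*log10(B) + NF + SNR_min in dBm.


10*log10(61000000.0) = 77.85
S = -174 + 77.85 + 6.0 + 18 = -72.1 dBm

-72.1 dBm


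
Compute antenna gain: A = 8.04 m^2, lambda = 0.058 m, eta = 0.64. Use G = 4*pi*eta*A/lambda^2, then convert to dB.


G_linear = 4*pi*0.64*8.04/0.058^2 = 19221.62
G_dB = 10*log10(19221.62) = 42.8 dB

42.8 dB


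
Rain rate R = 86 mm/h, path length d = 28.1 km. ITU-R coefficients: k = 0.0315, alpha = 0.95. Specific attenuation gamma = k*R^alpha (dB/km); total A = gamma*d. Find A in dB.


gamma = 0.0315 * 86^0.95 = 2.168124 dB/km
A = 2.168124 * 28.1 = 60.92 dB

60.92 dB


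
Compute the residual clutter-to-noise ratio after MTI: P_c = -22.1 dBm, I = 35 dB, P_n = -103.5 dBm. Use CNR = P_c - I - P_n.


CNR = -22.1 - 35 - (-103.5) = 46.4 dB

46.4 dB


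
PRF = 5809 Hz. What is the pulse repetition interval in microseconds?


PRI = 1/5809 = 0.0001721467 s = 172.1 us

172.1 us


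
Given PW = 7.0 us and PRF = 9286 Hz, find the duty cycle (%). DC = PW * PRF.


DC = 7.0e-6 * 9286 * 100 = 6.5%

6.5%


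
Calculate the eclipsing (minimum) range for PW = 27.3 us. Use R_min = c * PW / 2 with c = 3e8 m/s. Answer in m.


R_min = 3e8 * 27.3e-6 / 2 = 4095.0 m

4095.0 m


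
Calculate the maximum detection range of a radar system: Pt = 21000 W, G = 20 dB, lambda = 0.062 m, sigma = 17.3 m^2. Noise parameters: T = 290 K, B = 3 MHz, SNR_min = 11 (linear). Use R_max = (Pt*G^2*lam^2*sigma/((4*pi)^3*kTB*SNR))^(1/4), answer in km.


G_lin = 10^(20/10) = 100.0
R^4 = 21000 * 100.0^2 * 0.062^2 * 17.3 / ((4*pi)^3 * 1.38e-23 * 290 * 3000000.0 * 11)
R^4 = 5.32878e16 m^4
R_max = (5.32878e16)^(1/4) = 15193.5 m = 15.2 km

15.2 km


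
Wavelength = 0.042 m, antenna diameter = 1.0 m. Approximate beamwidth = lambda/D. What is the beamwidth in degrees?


BW_rad = 0.042 / 1.0 = 0.042
BW_deg = 2.41 degrees

2.41 degrees


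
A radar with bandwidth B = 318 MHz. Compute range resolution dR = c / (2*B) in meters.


dR = 3e8 / (2 * 318000000.0) = 0.47 m

0.47 m


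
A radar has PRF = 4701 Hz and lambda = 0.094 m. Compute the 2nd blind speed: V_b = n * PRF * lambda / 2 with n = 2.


V_blind = 2 * 4701 * 0.094 / 2 = 441.9 m/s

441.9 m/s


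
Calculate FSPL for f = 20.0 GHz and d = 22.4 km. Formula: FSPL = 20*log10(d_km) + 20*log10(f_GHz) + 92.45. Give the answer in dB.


20*log10(22.4) = 27.0
20*log10(20.0) = 26.02
FSPL = 145.5 dB

145.5 dB


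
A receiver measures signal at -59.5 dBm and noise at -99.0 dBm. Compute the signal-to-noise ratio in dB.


SNR = -59.5 - (-99.0) = 39.5 dB

39.5 dB


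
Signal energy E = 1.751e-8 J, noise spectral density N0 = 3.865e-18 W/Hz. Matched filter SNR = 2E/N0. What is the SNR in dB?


SNR_lin = 2 * 1.751e-8 / 3.865e-18 = 9.061e9
SNR_dB = 10*log10(9.061e9) = 99.6 dB

99.6 dB


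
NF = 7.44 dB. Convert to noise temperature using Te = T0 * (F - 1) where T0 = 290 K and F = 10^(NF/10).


NF_lin = 10^(7.44/10) = 5.546257
Te = 290 * (5.546257 - 1) = 1318.4 K

1318.4 K


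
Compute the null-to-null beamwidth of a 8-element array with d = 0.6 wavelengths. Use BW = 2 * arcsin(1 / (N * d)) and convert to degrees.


1/(N*d) = 1/(8*0.6) = 0.208333
BW = 2*arcsin(0.208333) = 24.0 degrees

24.0 degrees


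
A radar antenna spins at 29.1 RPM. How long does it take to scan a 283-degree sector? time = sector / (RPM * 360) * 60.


t = 283 / (29.1 * 360) * 60 = 1.62 s

1.62 s


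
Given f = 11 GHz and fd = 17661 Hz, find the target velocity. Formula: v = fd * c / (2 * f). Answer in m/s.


v = 17661 * 3e8 / (2 * 11000000000.0) = 240.8 m/s

240.8 m/s


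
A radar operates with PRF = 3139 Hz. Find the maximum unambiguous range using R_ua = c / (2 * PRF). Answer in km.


R_ua = 3e8 / (2 * 3139) = 47785.9 m = 47.8 km

47.8 km


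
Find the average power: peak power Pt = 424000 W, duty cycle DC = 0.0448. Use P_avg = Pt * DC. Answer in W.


P_avg = 424000 * 0.0448 = 18995.2 W

18995.2 W


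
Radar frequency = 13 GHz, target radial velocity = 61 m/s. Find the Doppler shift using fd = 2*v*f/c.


fd = 2 * 61 * 13000000000.0 / 3e8 = 5286.7 Hz

5286.7 Hz


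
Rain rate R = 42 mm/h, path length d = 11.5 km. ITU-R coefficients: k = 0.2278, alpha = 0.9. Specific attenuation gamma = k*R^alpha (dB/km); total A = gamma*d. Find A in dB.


gamma = 0.2278 * 42^0.9 = 6.583822 dB/km
A = 6.583822 * 11.5 = 75.71 dB

75.71 dB


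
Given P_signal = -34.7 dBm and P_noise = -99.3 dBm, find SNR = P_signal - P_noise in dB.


SNR = -34.7 - (-99.3) = 64.6 dB

64.6 dB


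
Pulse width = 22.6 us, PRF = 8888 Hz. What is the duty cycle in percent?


DC = 22.6e-6 * 8888 * 100 = 20.09%

20.09%


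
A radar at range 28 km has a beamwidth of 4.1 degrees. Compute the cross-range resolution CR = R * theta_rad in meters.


BW_rad = 0.071558499
CR = 28000 * 0.071558499 = 2003.6 m

2003.6 m


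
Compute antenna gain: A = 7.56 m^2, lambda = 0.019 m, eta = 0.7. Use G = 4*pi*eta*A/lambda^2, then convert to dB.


G_linear = 4*pi*0.7*7.56/0.019^2 = 184213.94
G_dB = 10*log10(184213.94) = 52.7 dB

52.7 dB


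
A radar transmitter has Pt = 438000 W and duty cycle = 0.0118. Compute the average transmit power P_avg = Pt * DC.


P_avg = 438000 * 0.0118 = 5168.4 W

5168.4 W


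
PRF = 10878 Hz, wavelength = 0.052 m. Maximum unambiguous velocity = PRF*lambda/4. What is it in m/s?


V_ua = 10878 * 0.052 / 4 = 141.4 m/s

141.4 m/s


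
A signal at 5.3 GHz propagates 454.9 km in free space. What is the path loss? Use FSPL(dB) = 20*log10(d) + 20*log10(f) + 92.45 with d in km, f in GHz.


20*log10(454.9) = 53.16
20*log10(5.3) = 14.49
FSPL = 160.1 dB

160.1 dB


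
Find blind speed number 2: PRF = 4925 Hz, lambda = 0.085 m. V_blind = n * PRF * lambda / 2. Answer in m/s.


V_blind = 2 * 4925 * 0.085 / 2 = 418.6 m/s

418.6 m/s


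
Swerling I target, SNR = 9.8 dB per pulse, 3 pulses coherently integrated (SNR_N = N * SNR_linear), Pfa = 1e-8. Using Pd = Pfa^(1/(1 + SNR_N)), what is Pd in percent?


SNR_lin = 10^(9.8/10) = 9.54993
SNR_N = 3 * 9.54993 = 28.64979
1/(1 + SNR_N) = 1/29.64979 = 0.0337271
Pd = (1e-8)^0.0337271 = 0.53726
Pd = 53.7%

53.7%


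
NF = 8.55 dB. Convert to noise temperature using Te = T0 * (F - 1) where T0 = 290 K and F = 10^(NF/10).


NF_lin = 10^(8.55/10) = 7.161434
Te = 290 * (7.161434 - 1) = 1786.8 K

1786.8 K


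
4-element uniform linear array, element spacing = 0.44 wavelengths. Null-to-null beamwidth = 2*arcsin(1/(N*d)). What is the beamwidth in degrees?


1/(N*d) = 1/(4*0.44) = 0.568182
BW = 2*arcsin(0.568182) = 69.2 degrees

69.2 degrees


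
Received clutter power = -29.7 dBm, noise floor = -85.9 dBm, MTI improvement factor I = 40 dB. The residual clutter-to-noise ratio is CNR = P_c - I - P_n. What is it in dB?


CNR = -29.7 - 40 - (-85.9) = 16.2 dB

16.2 dB


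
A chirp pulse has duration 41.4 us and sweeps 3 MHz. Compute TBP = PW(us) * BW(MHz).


TBP = 41.4 * 3 = 124.2

124.2


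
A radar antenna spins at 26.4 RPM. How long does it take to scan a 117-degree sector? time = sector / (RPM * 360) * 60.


t = 117 / (26.4 * 360) * 60 = 0.74 s

0.74 s


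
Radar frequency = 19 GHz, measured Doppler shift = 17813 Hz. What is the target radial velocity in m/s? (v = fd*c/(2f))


v = 17813 * 3e8 / (2 * 19000000000.0) = 140.6 m/s

140.6 m/s


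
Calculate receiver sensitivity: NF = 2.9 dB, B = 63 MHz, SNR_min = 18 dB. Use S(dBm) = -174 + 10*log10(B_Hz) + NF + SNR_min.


10*log10(63000000.0) = 77.99
S = -174 + 77.99 + 2.9 + 18 = -75.1 dBm

-75.1 dBm


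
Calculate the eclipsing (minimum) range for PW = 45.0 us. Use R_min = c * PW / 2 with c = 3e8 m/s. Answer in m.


R_min = 3e8 * 45.0e-6 / 2 = 6750.0 m

6750.0 m


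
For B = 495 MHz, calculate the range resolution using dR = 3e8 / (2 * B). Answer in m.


dR = 3e8 / (2 * 495000000.0) = 0.3 m

0.3 m


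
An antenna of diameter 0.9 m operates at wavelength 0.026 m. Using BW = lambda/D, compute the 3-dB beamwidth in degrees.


BW_rad = 0.026 / 0.9 = 0.028889
BW_deg = 1.66 degrees

1.66 degrees


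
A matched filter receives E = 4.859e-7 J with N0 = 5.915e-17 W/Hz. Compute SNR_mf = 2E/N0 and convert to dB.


SNR_lin = 2 * 4.859e-7 / 5.915e-17 = 1.643e10
SNR_dB = 10*log10(1.643e10) = 102.2 dB

102.2 dB


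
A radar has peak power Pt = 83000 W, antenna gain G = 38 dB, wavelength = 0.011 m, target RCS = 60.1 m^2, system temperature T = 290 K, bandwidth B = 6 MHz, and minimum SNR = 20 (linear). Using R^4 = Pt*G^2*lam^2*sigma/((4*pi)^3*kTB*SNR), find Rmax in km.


G_lin = 10^(38/10) = 6309.573445
R^4 = 83000 * 6309.573445^2 * 0.011^2 * 60.1 / ((4*pi)^3 * 1.38e-23 * 290 * 6000000.0 * 20)
R^4 = 2.52145e19 m^4
R_max = (2.52145e19)^(1/4) = 70861.9 m = 70.9 km

70.9 km


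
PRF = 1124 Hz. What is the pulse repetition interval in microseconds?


PRI = 1/1124 = 0.0008896797 s = 889.7 us

889.7 us


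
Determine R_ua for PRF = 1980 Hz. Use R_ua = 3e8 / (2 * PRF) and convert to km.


R_ua = 3e8 / (2 * 1980) = 75757.6 m = 75.8 km

75.8 km


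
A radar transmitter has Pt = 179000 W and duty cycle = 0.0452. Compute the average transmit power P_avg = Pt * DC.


P_avg = 179000 * 0.0452 = 8090.8 W

8090.8 W


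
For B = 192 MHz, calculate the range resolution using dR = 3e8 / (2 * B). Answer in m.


dR = 3e8 / (2 * 192000000.0) = 0.78 m

0.78 m


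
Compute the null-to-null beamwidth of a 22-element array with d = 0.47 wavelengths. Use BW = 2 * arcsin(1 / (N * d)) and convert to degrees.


1/(N*d) = 1/(22*0.47) = 0.096712
BW = 2*arcsin(0.096712) = 11.1 degrees

11.1 degrees


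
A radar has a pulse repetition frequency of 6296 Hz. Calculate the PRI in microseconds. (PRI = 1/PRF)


PRI = 1/6296 = 0.000158831 s = 158.8 us

158.8 us


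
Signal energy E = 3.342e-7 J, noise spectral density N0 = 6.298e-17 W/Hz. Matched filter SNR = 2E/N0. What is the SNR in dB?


SNR_lin = 2 * 3.342e-7 / 6.298e-17 = 1.061e10
SNR_dB = 10*log10(1.061e10) = 100.3 dB

100.3 dB


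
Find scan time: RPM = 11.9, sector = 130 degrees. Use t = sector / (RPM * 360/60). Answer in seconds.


t = 130 / (11.9 * 360) * 60 = 1.82 s

1.82 s


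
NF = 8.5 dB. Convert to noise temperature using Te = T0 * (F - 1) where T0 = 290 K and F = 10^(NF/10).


NF_lin = 10^(8.5/10) = 7.079458
Te = 290 * (7.079458 - 1) = 1763.0 K

1763.0 K


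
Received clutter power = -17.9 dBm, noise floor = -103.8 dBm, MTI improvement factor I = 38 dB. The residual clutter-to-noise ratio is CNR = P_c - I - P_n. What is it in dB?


CNR = -17.9 - 38 - (-103.8) = 47.9 dB

47.9 dB


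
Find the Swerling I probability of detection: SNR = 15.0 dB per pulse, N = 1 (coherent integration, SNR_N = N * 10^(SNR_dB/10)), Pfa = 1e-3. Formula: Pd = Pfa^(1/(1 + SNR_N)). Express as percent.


SNR_lin = 10^(15.0/10) = 31.62278
SNR_N = 1 * 31.62278 = 31.62278
1/(1 + SNR_N) = 1/32.62278 = 0.0306534
Pd = (1e-3)^0.0306534 = 0.80917
Pd = 80.9%

80.9%


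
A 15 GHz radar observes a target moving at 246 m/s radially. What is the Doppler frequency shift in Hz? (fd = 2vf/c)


fd = 2 * 246 * 15000000000.0 / 3e8 = 24600.0 Hz

24600.0 Hz


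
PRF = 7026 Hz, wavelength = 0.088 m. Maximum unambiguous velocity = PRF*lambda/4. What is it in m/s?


V_ua = 7026 * 0.088 / 4 = 154.6 m/s

154.6 m/s


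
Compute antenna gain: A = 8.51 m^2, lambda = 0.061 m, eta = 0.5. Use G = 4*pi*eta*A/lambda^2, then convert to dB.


G_linear = 4*pi*0.5*8.51/0.061^2 = 14369.77
G_dB = 10*log10(14369.77) = 41.6 dB

41.6 dB


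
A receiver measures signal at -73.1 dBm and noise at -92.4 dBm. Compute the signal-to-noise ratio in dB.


SNR = -73.1 - (-92.4) = 19.3 dB

19.3 dB


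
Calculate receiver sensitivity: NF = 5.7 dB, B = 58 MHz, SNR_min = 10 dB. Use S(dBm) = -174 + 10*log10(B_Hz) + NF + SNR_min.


10*log10(58000000.0) = 77.63
S = -174 + 77.63 + 5.7 + 10 = -80.7 dBm

-80.7 dBm


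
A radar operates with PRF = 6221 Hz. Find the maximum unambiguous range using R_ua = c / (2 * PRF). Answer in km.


R_ua = 3e8 / (2 * 6221) = 24111.9 m = 24.1 km

24.1 km


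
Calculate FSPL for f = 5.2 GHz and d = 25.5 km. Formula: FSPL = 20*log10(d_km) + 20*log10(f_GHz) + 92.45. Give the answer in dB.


20*log10(25.5) = 28.13
20*log10(5.2) = 14.32
FSPL = 134.9 dB

134.9 dB


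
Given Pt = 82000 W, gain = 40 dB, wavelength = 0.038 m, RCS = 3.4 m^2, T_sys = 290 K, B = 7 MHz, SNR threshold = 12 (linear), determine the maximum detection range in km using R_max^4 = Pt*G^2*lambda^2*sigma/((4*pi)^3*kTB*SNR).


G_lin = 10^(40/10) = 10000.0
R^4 = 82000 * 10000.0^2 * 0.038^2 * 3.4 / ((4*pi)^3 * 1.38e-23 * 290 * 7000000.0 * 12)
R^4 = 6.03495e19 m^4
R_max = (6.03495e19)^(1/4) = 88139.1 m = 88.1 km

88.1 km


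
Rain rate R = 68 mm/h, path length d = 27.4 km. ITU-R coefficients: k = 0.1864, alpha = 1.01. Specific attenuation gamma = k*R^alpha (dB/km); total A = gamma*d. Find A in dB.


gamma = 0.1864 * 68^1.01 = 13.221475 dB/km
A = 13.221475 * 27.4 = 362.27 dB

362.27 dB


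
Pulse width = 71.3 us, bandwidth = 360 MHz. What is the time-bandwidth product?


TBP = 71.3 * 360 = 25668.0

25668.0


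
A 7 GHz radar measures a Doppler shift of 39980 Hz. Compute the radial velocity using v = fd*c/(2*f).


v = 39980 * 3e8 / (2 * 7000000000.0) = 856.7 m/s

856.7 m/s


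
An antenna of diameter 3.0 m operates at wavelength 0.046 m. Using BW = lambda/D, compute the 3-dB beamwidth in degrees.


BW_rad = 0.046 / 3.0 = 0.015333
BW_deg = 0.88 degrees

0.88 degrees


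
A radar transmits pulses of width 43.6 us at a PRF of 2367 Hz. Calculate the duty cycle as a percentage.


DC = 43.6e-6 * 2367 * 100 = 10.32%

10.32%


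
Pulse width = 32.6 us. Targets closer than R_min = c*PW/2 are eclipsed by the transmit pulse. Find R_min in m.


R_min = 3e8 * 32.6e-6 / 2 = 4890.0 m

4890.0 m


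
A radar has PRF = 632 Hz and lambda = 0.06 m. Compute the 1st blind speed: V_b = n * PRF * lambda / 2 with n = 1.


V_blind = 1 * 632 * 0.06 / 2 = 19.0 m/s

19.0 m/s


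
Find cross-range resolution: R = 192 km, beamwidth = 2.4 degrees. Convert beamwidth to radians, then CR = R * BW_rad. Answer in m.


BW_rad = 0.041887902
CR = 192000 * 0.041887902 = 8042.5 m

8042.5 m


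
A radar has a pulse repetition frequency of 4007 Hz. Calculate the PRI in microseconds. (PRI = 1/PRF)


PRI = 1/4007 = 0.0002495633 s = 249.6 us

249.6 us


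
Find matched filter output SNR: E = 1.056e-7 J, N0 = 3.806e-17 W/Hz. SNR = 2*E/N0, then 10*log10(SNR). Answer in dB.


SNR_lin = 2 * 1.056e-7 / 3.806e-17 = 5.549e9
SNR_dB = 10*log10(5.549e9) = 97.4 dB

97.4 dB


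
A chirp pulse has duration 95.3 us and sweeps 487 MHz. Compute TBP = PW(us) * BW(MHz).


TBP = 95.3 * 487 = 46411.1

46411.1


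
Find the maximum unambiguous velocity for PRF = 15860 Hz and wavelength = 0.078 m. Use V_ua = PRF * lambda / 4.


V_ua = 15860 * 0.078 / 4 = 309.3 m/s

309.3 m/s


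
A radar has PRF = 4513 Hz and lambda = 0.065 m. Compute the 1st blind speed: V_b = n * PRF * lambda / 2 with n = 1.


V_blind = 1 * 4513 * 0.065 / 2 = 146.7 m/s

146.7 m/s


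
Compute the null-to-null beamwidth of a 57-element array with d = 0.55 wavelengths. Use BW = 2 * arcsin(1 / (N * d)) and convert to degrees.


1/(N*d) = 1/(57*0.55) = 0.031898
BW = 2*arcsin(0.031898) = 3.7 degrees

3.7 degrees


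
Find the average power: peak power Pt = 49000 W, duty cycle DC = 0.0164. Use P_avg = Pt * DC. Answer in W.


P_avg = 49000 * 0.0164 = 803.6 W

803.6 W


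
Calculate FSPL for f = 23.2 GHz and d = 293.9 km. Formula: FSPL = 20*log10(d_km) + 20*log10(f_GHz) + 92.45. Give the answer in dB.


20*log10(293.9) = 49.36
20*log10(23.2) = 27.31
FSPL = 169.1 dB

169.1 dB


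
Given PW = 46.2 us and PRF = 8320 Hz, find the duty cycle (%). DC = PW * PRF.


DC = 46.2e-6 * 8320 * 100 = 38.44%

38.44%


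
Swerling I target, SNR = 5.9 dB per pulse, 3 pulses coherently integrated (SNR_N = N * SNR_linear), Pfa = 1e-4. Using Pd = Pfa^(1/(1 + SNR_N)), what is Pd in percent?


SNR_lin = 10^(5.9/10) = 3.89045
SNR_N = 3 * 3.89045 = 11.67135
1/(1 + SNR_N) = 1/12.67135 = 0.0789182
Pd = (1e-4)^0.0789182 = 0.48342
Pd = 48.3%

48.3%


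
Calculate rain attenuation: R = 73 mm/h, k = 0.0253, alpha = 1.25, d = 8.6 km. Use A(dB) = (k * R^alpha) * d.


gamma = 0.0253 * 73^1.25 = 5.398512 dB/km
A = 5.398512 * 8.6 = 46.43 dB

46.43 dB


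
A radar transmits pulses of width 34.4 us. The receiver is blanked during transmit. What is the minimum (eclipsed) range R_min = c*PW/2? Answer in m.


R_min = 3e8 * 34.4e-6 / 2 = 5160.0 m

5160.0 m


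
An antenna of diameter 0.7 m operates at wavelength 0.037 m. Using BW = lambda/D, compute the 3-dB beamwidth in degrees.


BW_rad = 0.037 / 0.7 = 0.052857
BW_deg = 3.03 degrees

3.03 degrees


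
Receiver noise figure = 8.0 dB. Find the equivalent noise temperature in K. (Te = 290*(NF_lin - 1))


NF_lin = 10^(8.0/10) = 6.309573
Te = 290 * (6.309573 - 1) = 1539.8 K

1539.8 K


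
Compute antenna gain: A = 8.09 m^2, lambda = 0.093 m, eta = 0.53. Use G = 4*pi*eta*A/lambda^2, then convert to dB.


G_linear = 4*pi*0.53*8.09/0.093^2 = 6229.72
G_dB = 10*log10(6229.72) = 37.9 dB

37.9 dB


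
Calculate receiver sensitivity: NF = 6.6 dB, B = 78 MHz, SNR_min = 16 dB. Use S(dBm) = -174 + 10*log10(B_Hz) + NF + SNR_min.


10*log10(78000000.0) = 78.92
S = -174 + 78.92 + 6.6 + 16 = -72.5 dBm

-72.5 dBm


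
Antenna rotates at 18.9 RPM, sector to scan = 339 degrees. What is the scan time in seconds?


t = 339 / (18.9 * 360) * 60 = 2.99 s

2.99 s


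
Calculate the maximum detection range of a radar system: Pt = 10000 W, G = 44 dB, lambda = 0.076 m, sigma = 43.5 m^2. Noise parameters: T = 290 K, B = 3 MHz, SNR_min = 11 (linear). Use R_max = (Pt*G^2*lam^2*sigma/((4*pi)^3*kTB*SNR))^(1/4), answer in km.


G_lin = 10^(44/10) = 25118.864315
R^4 = 10000 * 25118.864315^2 * 0.076^2 * 43.5 / ((4*pi)^3 * 1.38e-23 * 290 * 3000000.0 * 11)
R^4 = 6.04917e21 m^4
R_max = (6.04917e21)^(1/4) = 278884.2 m = 278.9 km

278.9 km


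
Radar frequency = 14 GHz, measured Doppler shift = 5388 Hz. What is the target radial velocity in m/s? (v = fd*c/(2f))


v = 5388 * 3e8 / (2 * 14000000000.0) = 57.7 m/s

57.7 m/s


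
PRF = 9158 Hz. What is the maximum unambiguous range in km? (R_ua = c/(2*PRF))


R_ua = 3e8 / (2 * 9158) = 16379.1 m = 16.4 km

16.4 km


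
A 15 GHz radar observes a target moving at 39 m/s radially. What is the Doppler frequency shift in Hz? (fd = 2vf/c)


fd = 2 * 39 * 15000000000.0 / 3e8 = 3900.0 Hz

3900.0 Hz


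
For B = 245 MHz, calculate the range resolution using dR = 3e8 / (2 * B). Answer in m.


dR = 3e8 / (2 * 245000000.0) = 0.61 m

0.61 m


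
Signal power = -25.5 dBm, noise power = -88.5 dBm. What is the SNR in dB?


SNR = -25.5 - (-88.5) = 63.0 dB

63.0 dB


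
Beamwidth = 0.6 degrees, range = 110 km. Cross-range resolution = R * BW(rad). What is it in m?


BW_rad = 0.010471976
CR = 110000 * 0.010471976 = 1151.9 m

1151.9 m


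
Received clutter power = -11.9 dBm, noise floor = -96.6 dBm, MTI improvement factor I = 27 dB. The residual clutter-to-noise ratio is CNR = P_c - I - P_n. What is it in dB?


CNR = -11.9 - 27 - (-96.6) = 57.7 dB

57.7 dB


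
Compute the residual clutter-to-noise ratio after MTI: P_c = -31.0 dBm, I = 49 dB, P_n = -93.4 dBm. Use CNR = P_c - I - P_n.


CNR = -31.0 - 49 - (-93.4) = 13.4 dB

13.4 dB


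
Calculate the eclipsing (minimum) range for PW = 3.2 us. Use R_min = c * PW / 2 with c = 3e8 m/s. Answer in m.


R_min = 3e8 * 3.2e-6 / 2 = 480.0 m

480.0 m


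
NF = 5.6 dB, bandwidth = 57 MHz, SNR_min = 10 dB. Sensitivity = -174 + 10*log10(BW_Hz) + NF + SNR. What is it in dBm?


10*log10(57000000.0) = 77.56
S = -174 + 77.56 + 5.6 + 10 = -80.8 dBm

-80.8 dBm


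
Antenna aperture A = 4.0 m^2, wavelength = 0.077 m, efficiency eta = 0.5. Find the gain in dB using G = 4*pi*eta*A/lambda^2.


G_linear = 4*pi*0.5*4.0/0.077^2 = 4238.95
G_dB = 10*log10(4238.95) = 36.3 dB

36.3 dB


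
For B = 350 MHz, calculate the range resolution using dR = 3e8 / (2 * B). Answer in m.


dR = 3e8 / (2 * 350000000.0) = 0.43 m

0.43 m


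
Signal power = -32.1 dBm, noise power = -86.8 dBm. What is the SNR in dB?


SNR = -32.1 - (-86.8) = 54.7 dB

54.7 dB


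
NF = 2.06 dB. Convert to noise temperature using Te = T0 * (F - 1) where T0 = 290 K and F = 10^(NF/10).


NF_lin = 10^(2.06/10) = 1.606941
Te = 290 * (1.606941 - 1) = 176.0 K

176.0 K


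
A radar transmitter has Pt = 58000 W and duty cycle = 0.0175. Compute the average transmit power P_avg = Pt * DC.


P_avg = 58000 * 0.0175 = 1015.0 W

1015.0 W


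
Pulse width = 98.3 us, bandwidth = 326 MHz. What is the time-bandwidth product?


TBP = 98.3 * 326 = 32045.8

32045.8


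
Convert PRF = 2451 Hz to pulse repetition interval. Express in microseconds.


PRI = 1/2451 = 0.0004079967 s = 408.0 us

408.0 us


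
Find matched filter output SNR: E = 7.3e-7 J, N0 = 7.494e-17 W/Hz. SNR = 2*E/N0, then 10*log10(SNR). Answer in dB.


SNR_lin = 2 * 7.3e-7 / 7.494e-17 = 1.948e10
SNR_dB = 10*log10(1.948e10) = 102.9 dB

102.9 dB


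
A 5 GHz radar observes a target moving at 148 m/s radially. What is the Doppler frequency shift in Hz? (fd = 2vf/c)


fd = 2 * 148 * 5000000000.0 / 3e8 = 4933.3 Hz

4933.3 Hz


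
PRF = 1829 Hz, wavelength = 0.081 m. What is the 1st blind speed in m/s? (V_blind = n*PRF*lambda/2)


V_blind = 1 * 1829 * 0.081 / 2 = 74.1 m/s

74.1 m/s


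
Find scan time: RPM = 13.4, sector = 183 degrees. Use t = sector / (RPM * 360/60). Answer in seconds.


t = 183 / (13.4 * 360) * 60 = 2.28 s

2.28 s


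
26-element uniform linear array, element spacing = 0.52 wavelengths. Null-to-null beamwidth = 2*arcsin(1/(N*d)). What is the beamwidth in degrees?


1/(N*d) = 1/(26*0.52) = 0.073964
BW = 2*arcsin(0.073964) = 8.5 degrees

8.5 degrees


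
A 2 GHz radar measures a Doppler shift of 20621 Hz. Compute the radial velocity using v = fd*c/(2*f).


v = 20621 * 3e8 / (2 * 2000000000.0) = 1546.6 m/s

1546.6 m/s


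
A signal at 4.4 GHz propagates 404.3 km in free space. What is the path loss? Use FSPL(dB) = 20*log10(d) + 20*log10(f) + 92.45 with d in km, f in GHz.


20*log10(404.3) = 52.13
20*log10(4.4) = 12.87
FSPL = 157.5 dB

157.5 dB


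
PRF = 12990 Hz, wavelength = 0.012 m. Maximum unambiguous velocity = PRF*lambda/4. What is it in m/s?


V_ua = 12990 * 0.012 / 4 = 39.0 m/s

39.0 m/s


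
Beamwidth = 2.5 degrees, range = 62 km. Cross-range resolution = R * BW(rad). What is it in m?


BW_rad = 0.043633231
CR = 62000 * 0.043633231 = 2705.3 m

2705.3 m


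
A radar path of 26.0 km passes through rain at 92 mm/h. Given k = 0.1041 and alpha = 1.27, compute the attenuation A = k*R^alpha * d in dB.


gamma = 0.1041 * 92^1.27 = 32.468429 dB/km
A = 32.468429 * 26.0 = 844.18 dB

844.18 dB


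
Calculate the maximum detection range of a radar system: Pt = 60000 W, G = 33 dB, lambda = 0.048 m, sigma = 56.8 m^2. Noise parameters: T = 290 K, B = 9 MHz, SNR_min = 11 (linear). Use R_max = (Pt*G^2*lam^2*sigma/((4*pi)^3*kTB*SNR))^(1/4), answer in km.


G_lin = 10^(33/10) = 1995.262315
R^4 = 60000 * 1995.262315^2 * 0.048^2 * 56.8 / ((4*pi)^3 * 1.38e-23 * 290 * 9000000.0 * 11)
R^4 = 3.97594e19 m^4
R_max = (3.97594e19)^(1/4) = 79407.2 m = 79.4 km

79.4 km


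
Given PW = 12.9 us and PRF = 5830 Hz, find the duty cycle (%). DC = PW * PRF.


DC = 12.9e-6 * 5830 * 100 = 7.52%

7.52%


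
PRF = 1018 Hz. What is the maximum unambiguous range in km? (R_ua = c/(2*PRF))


R_ua = 3e8 / (2 * 1018) = 147347.7 m = 147.3 km

147.3 km


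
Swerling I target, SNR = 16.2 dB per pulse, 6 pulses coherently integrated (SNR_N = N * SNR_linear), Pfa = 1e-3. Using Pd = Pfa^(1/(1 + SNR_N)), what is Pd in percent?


SNR_lin = 10^(16.2/10) = 41.68694
SNR_N = 6 * 41.68694 = 250.12164
1/(1 + SNR_N) = 1/251.12164 = 0.0039821
Pd = (1e-3)^0.0039821 = 0.97287
Pd = 97.3%

97.3%


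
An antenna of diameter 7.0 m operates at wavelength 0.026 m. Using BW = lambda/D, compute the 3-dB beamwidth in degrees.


BW_rad = 0.026 / 7.0 = 0.003714
BW_deg = 0.21 degrees

0.21 degrees


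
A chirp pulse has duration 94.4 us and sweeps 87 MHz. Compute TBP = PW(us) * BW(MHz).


TBP = 94.4 * 87 = 8212.8

8212.8


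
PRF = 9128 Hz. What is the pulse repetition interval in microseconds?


PRI = 1/9128 = 0.000109553 s = 109.6 us

109.6 us


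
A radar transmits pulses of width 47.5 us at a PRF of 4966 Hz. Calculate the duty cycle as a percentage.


DC = 47.5e-6 * 4966 * 100 = 23.59%

23.59%


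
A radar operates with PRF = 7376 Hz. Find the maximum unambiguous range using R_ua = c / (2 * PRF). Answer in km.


R_ua = 3e8 / (2 * 7376) = 20336.2 m = 20.3 km

20.3 km


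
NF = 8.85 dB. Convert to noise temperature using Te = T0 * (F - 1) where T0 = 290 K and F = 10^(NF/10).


NF_lin = 10^(8.85/10) = 7.673615
Te = 290 * (7.673615 - 1) = 1935.3 K

1935.3 K


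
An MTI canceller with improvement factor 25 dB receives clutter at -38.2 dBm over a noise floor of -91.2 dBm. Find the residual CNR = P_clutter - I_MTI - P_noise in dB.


CNR = -38.2 - 25 - (-91.2) = 28.0 dB

28.0 dB


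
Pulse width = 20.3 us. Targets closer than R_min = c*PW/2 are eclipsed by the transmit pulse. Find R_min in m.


R_min = 3e8 * 20.3e-6 / 2 = 3045.0 m

3045.0 m


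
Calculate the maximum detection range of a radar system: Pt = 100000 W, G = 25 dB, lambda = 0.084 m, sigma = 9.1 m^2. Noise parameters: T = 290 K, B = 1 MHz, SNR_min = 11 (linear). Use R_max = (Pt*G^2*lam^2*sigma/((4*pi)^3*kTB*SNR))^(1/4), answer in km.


G_lin = 10^(25/10) = 316.227766
R^4 = 100000 * 316.227766^2 * 0.084^2 * 9.1 / ((4*pi)^3 * 1.38e-23 * 290 * 1000000.0 * 11)
R^4 = 7.35022e18 m^4
R_max = (7.35022e18)^(1/4) = 52068.5 m = 52.1 km

52.1 km


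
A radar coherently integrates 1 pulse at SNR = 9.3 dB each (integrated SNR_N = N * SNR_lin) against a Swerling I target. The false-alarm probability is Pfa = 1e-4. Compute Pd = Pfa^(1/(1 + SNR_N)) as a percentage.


SNR_lin = 10^(9.3/10) = 8.51138
SNR_N = 1 * 8.51138 = 8.51138
1/(1 + SNR_N) = 1/9.51138 = 0.1051372
Pd = (1e-4)^0.1051372 = 0.37971
Pd = 38.0%

38.0%


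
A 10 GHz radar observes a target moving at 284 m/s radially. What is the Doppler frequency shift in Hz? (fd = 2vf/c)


fd = 2 * 284 * 10000000000.0 / 3e8 = 18933.3 Hz

18933.3 Hz


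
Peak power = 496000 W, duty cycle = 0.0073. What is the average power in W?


P_avg = 496000 * 0.0073 = 3620.8 W

3620.8 W


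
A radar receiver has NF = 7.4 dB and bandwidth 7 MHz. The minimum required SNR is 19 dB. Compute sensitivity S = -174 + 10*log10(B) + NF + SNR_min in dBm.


10*log10(7000000.0) = 68.45
S = -174 + 68.45 + 7.4 + 19 = -79.1 dBm

-79.1 dBm


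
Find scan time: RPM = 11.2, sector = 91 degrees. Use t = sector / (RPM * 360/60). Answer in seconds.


t = 91 / (11.2 * 360) * 60 = 1.35 s

1.35 s


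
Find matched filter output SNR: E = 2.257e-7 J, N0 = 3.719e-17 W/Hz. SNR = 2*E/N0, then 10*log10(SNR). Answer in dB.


SNR_lin = 2 * 2.257e-7 / 3.719e-17 = 1.214e10
SNR_dB = 10*log10(1.214e10) = 100.8 dB

100.8 dB


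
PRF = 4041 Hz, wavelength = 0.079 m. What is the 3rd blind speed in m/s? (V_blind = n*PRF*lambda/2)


V_blind = 3 * 4041 * 0.079 / 2 = 478.9 m/s

478.9 m/s


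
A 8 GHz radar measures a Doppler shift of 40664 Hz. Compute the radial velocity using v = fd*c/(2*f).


v = 40664 * 3e8 / (2 * 8000000000.0) = 762.5 m/s

762.5 m/s


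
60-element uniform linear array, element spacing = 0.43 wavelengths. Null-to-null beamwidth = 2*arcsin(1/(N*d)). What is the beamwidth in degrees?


1/(N*d) = 1/(60*0.43) = 0.03876
BW = 2*arcsin(0.03876) = 4.4 degrees

4.4 degrees


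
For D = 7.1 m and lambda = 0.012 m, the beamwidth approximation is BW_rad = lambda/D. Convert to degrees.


BW_rad = 0.012 / 7.1 = 0.00169
BW_deg = 0.1 degrees

0.1 degrees


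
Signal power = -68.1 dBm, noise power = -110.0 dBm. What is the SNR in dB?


SNR = -68.1 - (-110.0) = 41.9 dB

41.9 dB


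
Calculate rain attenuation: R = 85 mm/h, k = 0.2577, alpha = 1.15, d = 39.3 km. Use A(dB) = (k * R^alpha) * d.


gamma = 0.2577 * 85^1.15 = 42.652666 dB/km
A = 42.652666 * 39.3 = 1676.25 dB

1676.25 dB
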